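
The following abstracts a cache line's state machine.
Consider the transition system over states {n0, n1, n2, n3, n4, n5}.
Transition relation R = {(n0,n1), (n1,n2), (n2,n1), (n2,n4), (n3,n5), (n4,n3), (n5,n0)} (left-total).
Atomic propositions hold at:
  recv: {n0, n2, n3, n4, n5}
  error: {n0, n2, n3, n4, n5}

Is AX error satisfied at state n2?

No

Sat(AX error) = {s : every successor in {n0, n2, n3, n4, n5}} = {n1, n3, n4, n5}
n2 ∉ Sat(AX error) = {n1, n3, n4, n5}, so the formula does not hold at n2.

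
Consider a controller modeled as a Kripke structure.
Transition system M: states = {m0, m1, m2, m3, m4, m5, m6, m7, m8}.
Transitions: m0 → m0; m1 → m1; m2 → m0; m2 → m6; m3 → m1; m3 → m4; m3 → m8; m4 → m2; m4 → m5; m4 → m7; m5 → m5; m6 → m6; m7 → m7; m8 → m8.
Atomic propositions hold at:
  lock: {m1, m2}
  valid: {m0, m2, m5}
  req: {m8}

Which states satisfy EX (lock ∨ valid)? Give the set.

{m0, m1, m2, m3, m4, m5}

Sat(lock ∨ valid) = {m0, m1, m2, m5}
Sat(EX (lock ∨ valid)) = {s : some successor in {m0, m1, m2, m5}} = {m0, m1, m2, m3, m4, m5}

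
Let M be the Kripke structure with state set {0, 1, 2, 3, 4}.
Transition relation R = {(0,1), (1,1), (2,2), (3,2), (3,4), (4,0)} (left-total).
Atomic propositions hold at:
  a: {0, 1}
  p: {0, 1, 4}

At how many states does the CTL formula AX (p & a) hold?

Sat(p & a) = {0, 1}
Sat(AX (p & a)) = {s : every successor in {0, 1}} = {0, 1, 4}
|Sat(AX (p & a))| = |{0, 1, 4}| = 3.

3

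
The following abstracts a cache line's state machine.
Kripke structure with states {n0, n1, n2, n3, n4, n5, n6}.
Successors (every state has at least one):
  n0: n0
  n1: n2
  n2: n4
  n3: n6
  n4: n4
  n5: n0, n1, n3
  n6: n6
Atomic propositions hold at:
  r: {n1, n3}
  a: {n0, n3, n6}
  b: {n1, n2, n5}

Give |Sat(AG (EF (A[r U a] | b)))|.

3

A[r U a]: least fixpoint, start Z0 = Sat(a) = {n0, n3, n6}, add states in Sat(r) with every successor in Z. Already a fixed point.
Sat(A[r U a]) = {n0, n3, n6}
Sat(A[r U a] | b) = {n0, n1, n2, n3, n5, n6}
EF (A[r U a] | b): least fixpoint, start Z0 = {n0, n1, n2, n3, n5, n6}, add states with some successor in Z. Already a fixed point.
Sat(EF (A[r U a] | b)) = {n0, n1, n2, n3, n5, n6}
AG (EF (A[r U a] | b)): greatest fixpoint, start Z0 = {n0, n1, n2, n3, n5, n6}, keep only states in Sat with every successor in Z. Z1 = {n0, n1, n3, n5, n6}; Z2 = {n0, n3, n5, n6}; Z3 = {n0, n3, n6}; fixed.
Sat(AG (EF (A[r U a] | b))) = {n0, n3, n6}
|Sat(AG (EF (A[r U a] | b)))| = |{n0, n3, n6}| = 3.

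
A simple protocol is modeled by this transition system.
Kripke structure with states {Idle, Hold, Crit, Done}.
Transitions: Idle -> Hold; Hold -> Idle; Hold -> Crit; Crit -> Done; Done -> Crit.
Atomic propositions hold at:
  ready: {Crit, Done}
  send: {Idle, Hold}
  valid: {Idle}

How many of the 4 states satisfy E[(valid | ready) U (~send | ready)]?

2

Sat(valid | ready) = {Idle, Crit, Done}
Sat(~send) = {Crit, Done}
Sat(~send | ready) = {Crit, Done}
E[(valid | ready) U (~send | ready)]: least fixpoint, start Z0 = Sat((~send | ready)) = {Crit, Done}, add states in Sat(valid | ready) with some successor in Z. Already a fixed point.
Sat(E[(valid | ready) U (~send | ready)]) = {Crit, Done}
|Sat(E[(valid | ready) U (~send | ready)])| = |{Crit, Done}| = 2.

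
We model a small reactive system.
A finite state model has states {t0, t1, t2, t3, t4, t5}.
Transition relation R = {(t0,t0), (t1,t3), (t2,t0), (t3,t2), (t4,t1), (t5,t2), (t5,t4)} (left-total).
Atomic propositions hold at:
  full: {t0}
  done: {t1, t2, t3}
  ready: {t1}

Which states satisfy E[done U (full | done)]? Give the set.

{t0, t1, t2, t3}

Sat(full | done) = {t0, t1, t2, t3}
E[done U (full | done)]: least fixpoint, start Z0 = Sat((full | done)) = {t0, t1, t2, t3}, add states in Sat(done) with some successor in Z. Already a fixed point.
Sat(E[done U (full | done)]) = {t0, t1, t2, t3}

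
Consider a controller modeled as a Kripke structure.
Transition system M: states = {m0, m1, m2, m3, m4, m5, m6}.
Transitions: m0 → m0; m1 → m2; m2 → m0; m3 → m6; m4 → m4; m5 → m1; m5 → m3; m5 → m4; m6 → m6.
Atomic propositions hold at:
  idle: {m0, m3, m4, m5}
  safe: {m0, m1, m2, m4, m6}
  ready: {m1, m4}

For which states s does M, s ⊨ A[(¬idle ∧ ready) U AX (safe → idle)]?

{m0, m1, m2, m4}

Sat(¬idle) = {m1, m2, m6}
Sat(¬idle ∧ ready) = {m1}
Sat(safe → idle) = {m0, m3, m4, m5}
Sat(AX (safe → idle)) = {s : every successor in {m0, m3, m4, m5}} = {m0, m2, m4}
A[(¬idle ∧ ready) U AX (safe → idle)]: least fixpoint, start Z0 = Sat(AX (safe → idle)) = {m0, m2, m4}, add states in Sat(¬idle ∧ ready) with every successor in Z. Z1 = {m0, m1, m2, m4}; fixed.
Sat(A[(¬idle ∧ ready) U AX (safe → idle)]) = {m0, m1, m2, m4}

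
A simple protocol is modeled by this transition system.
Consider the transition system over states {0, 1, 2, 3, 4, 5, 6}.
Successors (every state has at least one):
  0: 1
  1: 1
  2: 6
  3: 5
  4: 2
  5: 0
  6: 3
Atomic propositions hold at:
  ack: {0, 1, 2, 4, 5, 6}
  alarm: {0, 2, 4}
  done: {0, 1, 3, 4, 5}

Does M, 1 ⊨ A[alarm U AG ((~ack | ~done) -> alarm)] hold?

Yes

Sat(~ack) = {3}
Sat(~done) = {2, 6}
Sat(~ack | ~done) = {2, 3, 6}
Sat((~ack | ~done) -> alarm) = {0, 1, 2, 4, 5}
AG ((~ack | ~done) -> alarm): greatest fixpoint, start Z0 = {0, 1, 2, 4, 5}, keep only states in Sat with every successor in Z. Z1 = {0, 1, 4, 5}; Z2 = {0, 1, 5}; fixed.
Sat(AG ((~ack | ~done) -> alarm)) = {0, 1, 5}
A[alarm U AG ((~ack | ~done) -> alarm)]: least fixpoint, start Z0 = Sat(AG ((~ack | ~done) -> alarm)) = {0, 1, 5}, add states in Sat(alarm) with every successor in Z. Already a fixed point.
Sat(A[alarm U AG ((~ack | ~done) -> alarm)]) = {0, 1, 5}
1 ∈ Sat(A[alarm U AG ((~ack | ~done) -> alarm)]) = {0, 1, 5}, so the formula holds at 1.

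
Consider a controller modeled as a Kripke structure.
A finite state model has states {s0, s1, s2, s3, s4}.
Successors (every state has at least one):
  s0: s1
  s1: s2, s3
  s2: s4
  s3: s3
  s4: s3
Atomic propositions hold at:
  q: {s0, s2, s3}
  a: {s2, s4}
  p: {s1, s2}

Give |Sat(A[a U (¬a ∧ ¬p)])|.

Sat(¬a) = {s0, s1, s3}
Sat(¬p) = {s0, s3, s4}
Sat(¬a ∧ ¬p) = {s0, s3}
A[a U (¬a ∧ ¬p)]: least fixpoint, start Z0 = Sat((¬a ∧ ¬p)) = {s0, s3}, add states in Sat(a) with every successor in Z. Z1 = {s0, s3, s4}; Z2 = {s0, s2, s3, s4}; fixed.
Sat(A[a U (¬a ∧ ¬p)]) = {s0, s2, s3, s4}
|Sat(A[a U (¬a ∧ ¬p)])| = |{s0, s2, s3, s4}| = 4.

4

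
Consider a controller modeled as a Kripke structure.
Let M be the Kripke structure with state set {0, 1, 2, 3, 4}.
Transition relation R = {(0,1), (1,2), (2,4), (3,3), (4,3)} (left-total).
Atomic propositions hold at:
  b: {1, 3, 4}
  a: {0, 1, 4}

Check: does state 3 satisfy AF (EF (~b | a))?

Sat(~b) = {0, 2}
Sat(~b | a) = {0, 1, 2, 4}
EF (~b | a): least fixpoint, start Z0 = {0, 1, 2, 4}, add states with some successor in Z. Already a fixed point.
Sat(EF (~b | a)) = {0, 1, 2, 4}
AF (EF (~b | a)): least fixpoint, start Z0 = {0, 1, 2, 4}, add states with every successor in Z. Already a fixed point.
Sat(AF (EF (~b | a))) = {0, 1, 2, 4}
3 ∉ Sat(AF (EF (~b | a))) = {0, 1, 2, 4}, so the formula does not hold at 3.

No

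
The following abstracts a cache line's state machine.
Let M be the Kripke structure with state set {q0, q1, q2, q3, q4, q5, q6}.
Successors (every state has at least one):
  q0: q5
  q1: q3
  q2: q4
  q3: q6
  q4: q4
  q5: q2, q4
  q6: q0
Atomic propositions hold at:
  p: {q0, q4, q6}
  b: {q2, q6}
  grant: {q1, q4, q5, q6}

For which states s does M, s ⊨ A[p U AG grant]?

{q4}

AG grant: greatest fixpoint, start Z0 = {q1, q4, q5, q6}, keep only states in Sat with every successor in Z. Z1 = {q4}; fixed.
Sat(AG grant) = {q4}
A[p U AG grant]: least fixpoint, start Z0 = Sat(AG grant) = {q4}, add states in Sat(p) with every successor in Z. Already a fixed point.
Sat(A[p U AG grant]) = {q4}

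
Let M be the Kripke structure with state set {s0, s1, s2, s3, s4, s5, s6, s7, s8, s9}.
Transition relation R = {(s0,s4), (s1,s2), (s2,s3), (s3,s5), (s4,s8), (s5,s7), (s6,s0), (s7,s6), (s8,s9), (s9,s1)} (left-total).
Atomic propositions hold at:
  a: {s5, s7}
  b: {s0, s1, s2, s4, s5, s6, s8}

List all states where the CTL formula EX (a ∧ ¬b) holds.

Sat(¬b) = {s3, s7, s9}
Sat(a ∧ ¬b) = {s7}
Sat(EX (a ∧ ¬b)) = {s : some successor in {s7}} = {s5}

{s5}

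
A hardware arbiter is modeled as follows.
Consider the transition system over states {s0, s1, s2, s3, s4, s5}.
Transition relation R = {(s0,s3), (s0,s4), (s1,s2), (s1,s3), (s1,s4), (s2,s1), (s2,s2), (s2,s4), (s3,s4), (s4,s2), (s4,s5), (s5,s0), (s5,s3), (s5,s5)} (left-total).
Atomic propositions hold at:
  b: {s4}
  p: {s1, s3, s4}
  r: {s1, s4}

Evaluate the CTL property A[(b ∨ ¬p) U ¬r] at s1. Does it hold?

No

Sat(¬p) = {s0, s2, s5}
Sat(b ∨ ¬p) = {s0, s2, s4, s5}
Sat(¬r) = {s0, s2, s3, s5}
A[(b ∨ ¬p) U ¬r]: least fixpoint, start Z0 = Sat(¬r) = {s0, s2, s3, s5}, add states in Sat(b ∨ ¬p) with every successor in Z. Z1 = {s0, s2, s3, s4, s5}; fixed.
Sat(A[(b ∨ ¬p) U ¬r]) = {s0, s2, s3, s4, s5}
s1 ∉ Sat(A[(b ∨ ¬p) U ¬r]) = {s0, s2, s3, s4, s5}, so the formula does not hold at s1.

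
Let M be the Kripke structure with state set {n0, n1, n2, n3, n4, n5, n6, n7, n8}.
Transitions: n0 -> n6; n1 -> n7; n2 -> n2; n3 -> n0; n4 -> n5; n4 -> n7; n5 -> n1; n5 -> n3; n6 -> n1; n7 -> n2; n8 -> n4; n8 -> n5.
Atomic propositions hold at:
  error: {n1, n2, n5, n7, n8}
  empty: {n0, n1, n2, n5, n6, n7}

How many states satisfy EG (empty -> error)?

6

Sat(empty -> error) = {n1, n2, n3, n4, n5, n7, n8}
EG (empty -> error): greatest fixpoint, start Z0 = {n1, n2, n3, n4, n5, n7, n8}, keep only states in Sat with some successor in Z. Z1 = {n1, n2, n4, n5, n7, n8}; fixed.
Sat(EG (empty -> error)) = {n1, n2, n4, n5, n7, n8}
|Sat(EG (empty -> error))| = |{n1, n2, n4, n5, n7, n8}| = 6.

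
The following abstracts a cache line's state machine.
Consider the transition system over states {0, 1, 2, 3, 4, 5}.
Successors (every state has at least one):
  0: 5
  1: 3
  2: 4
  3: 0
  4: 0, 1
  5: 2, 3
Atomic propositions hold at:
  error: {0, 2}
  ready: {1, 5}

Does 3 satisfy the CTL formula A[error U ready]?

No

A[error U ready]: least fixpoint, start Z0 = Sat(ready) = {1, 5}, add states in Sat(error) with every successor in Z. Z1 = {0, 1, 5}; fixed.
Sat(A[error U ready]) = {0, 1, 5}
3 ∉ Sat(A[error U ready]) = {0, 1, 5}, so the formula does not hold at 3.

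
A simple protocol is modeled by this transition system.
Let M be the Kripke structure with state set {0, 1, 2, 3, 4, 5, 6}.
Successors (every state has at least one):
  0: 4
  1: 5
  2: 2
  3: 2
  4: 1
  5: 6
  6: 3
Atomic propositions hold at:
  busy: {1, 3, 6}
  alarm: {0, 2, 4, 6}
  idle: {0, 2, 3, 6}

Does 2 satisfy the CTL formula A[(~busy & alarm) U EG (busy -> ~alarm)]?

Sat(~busy) = {0, 2, 4, 5}
Sat(~busy & alarm) = {0, 2, 4}
Sat(~alarm) = {1, 3, 5}
Sat(busy -> ~alarm) = {0, 1, 2, 3, 4, 5}
EG (busy -> ~alarm): greatest fixpoint, start Z0 = {0, 1, 2, 3, 4, 5}, keep only states in Sat with some successor in Z. Z1 = {0, 1, 2, 3, 4}; Z2 = {0, 2, 3, 4}; Z3 = {0, 2, 3}; Z4 = {2, 3}; fixed.
Sat(EG (busy -> ~alarm)) = {2, 3}
A[(~busy & alarm) U EG (busy -> ~alarm)]: least fixpoint, start Z0 = Sat(EG (busy -> ~alarm)) = {2, 3}, add states in Sat(~busy & alarm) with every successor in Z. Already a fixed point.
Sat(A[(~busy & alarm) U EG (busy -> ~alarm)]) = {2, 3}
2 ∈ Sat(A[(~busy & alarm) U EG (busy -> ~alarm)]) = {2, 3}, so the formula holds at 2.

Yes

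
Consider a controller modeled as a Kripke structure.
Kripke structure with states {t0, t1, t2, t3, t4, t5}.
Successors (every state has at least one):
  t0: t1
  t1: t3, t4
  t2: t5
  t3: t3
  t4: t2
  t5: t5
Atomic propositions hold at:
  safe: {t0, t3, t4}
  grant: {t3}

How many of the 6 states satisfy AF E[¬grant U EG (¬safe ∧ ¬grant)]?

Sat(¬grant) = {t0, t1, t2, t4, t5}
Sat(¬safe) = {t1, t2, t5}
Sat(¬safe ∧ ¬grant) = {t1, t2, t5}
EG (¬safe ∧ ¬grant): greatest fixpoint, start Z0 = {t1, t2, t5}, keep only states in Sat with some successor in Z. Z1 = {t2, t5}; fixed.
Sat(EG (¬safe ∧ ¬grant)) = {t2, t5}
E[¬grant U EG (¬safe ∧ ¬grant)]: least fixpoint, start Z0 = Sat(EG (¬safe ∧ ¬grant)) = {t2, t5}, add states in Sat(¬grant) with some successor in Z. Z1 = {t2, t4, t5}; Z2 = {t1, t2, t4, t5}; Z3 = {t0, t1, t2, t4, t5}; fixed.
Sat(E[¬grant U EG (¬safe ∧ ¬grant)]) = {t0, t1, t2, t4, t5}
AF E[¬grant U EG (¬safe ∧ ¬grant)]: least fixpoint, start Z0 = {t0, t1, t2, t4, t5}, add states with every successor in Z. Already a fixed point.
Sat(AF E[¬grant U EG (¬safe ∧ ¬grant)]) = {t0, t1, t2, t4, t5}
|Sat(AF E[¬grant U EG (¬safe ∧ ¬grant)])| = |{t0, t1, t2, t4, t5}| = 5.

5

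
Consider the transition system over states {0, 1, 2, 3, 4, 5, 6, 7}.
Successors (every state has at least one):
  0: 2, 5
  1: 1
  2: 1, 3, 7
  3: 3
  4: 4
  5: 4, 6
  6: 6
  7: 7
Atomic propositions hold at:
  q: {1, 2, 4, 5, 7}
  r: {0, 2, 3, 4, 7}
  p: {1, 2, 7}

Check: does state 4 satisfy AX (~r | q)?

Yes

Sat(~r) = {1, 5, 6}
Sat(~r | q) = {1, 2, 4, 5, 6, 7}
Sat(AX (~r | q)) = {s : every successor in {1, 2, 4, 5, 6, 7}} = {0, 1, 4, 5, 6, 7}
4 ∈ Sat(AX (~r | q)) = {0, 1, 4, 5, 6, 7}, so the formula holds at 4.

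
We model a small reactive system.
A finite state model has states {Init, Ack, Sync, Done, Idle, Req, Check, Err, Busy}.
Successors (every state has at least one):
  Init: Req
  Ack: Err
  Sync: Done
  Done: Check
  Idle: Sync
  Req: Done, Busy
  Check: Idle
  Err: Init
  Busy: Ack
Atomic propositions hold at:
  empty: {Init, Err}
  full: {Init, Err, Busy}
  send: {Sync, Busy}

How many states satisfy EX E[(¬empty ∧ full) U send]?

2

Sat(¬empty) = {Ack, Sync, Done, Idle, Req, Check, Busy}
Sat(¬empty ∧ full) = {Busy}
E[(¬empty ∧ full) U send]: least fixpoint, start Z0 = Sat(send) = {Sync, Busy}, add states in Sat(¬empty ∧ full) with some successor in Z. Already a fixed point.
Sat(E[(¬empty ∧ full) U send]) = {Sync, Busy}
Sat(EX E[(¬empty ∧ full) U send]) = {s : some successor in {Sync, Busy}} = {Idle, Req}
|Sat(EX E[(¬empty ∧ full) U send])| = |{Idle, Req}| = 2.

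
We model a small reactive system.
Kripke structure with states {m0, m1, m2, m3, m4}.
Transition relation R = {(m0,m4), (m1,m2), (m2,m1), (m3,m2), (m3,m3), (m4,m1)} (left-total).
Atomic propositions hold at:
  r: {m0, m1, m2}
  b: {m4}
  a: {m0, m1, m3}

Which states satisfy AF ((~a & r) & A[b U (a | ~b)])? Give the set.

{m0, m1, m2, m4}

Sat(~a) = {m2, m4}
Sat(~a & r) = {m2}
Sat(~b) = {m0, m1, m2, m3}
Sat(a | ~b) = {m0, m1, m2, m3}
A[b U (a | ~b)]: least fixpoint, start Z0 = Sat((a | ~b)) = {m0, m1, m2, m3}, add states in Sat(b) with every successor in Z. Z1 = {m0, m1, m2, m3, m4}; fixed.
Sat(A[b U (a | ~b)]) = {m0, m1, m2, m3, m4}
Sat((~a & r) & A[b U (a | ~b)]) = {m2}
AF ((~a & r) & A[b U (a | ~b)]): least fixpoint, start Z0 = {m2}, add states with every successor in Z. Z1 = {m1, m2}; Z2 = {m1, m2, m4}; Z3 = {m0, m1, m2, m4}; fixed.
Sat(AF ((~a & r) & A[b U (a | ~b)])) = {m0, m1, m2, m4}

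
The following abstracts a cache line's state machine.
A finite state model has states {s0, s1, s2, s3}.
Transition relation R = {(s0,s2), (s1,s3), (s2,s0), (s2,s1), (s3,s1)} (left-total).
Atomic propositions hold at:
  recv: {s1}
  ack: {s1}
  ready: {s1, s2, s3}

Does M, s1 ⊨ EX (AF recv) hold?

AF recv: least fixpoint, start Z0 = {s1}, add states with every successor in Z. Z1 = {s1, s3}; fixed.
Sat(AF recv) = {s1, s3}
Sat(EX (AF recv)) = {s : some successor in {s1, s3}} = {s1, s2, s3}
s1 ∈ Sat(EX (AF recv)) = {s1, s2, s3}, so the formula holds at s1.

Yes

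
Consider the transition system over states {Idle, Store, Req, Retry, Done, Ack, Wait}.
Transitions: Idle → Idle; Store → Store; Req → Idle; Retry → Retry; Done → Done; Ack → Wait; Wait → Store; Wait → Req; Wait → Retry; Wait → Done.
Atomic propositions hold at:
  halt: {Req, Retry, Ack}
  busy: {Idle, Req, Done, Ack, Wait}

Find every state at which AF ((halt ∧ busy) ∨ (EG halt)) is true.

Sat(halt ∧ busy) = {Req, Ack}
EG halt: greatest fixpoint, start Z0 = {Req, Retry, Ack}, keep only states in Sat with some successor in Z. Z1 = {Retry}; fixed.
Sat(EG halt) = {Retry}
Sat((halt ∧ busy) ∨ (EG halt)) = {Req, Retry, Ack}
AF ((halt ∧ busy) ∨ (EG halt)): least fixpoint, start Z0 = {Req, Retry, Ack}, add states with every successor in Z. Already a fixed point.
Sat(AF ((halt ∧ busy) ∨ (EG halt))) = {Req, Retry, Ack}

{Req, Retry, Ack}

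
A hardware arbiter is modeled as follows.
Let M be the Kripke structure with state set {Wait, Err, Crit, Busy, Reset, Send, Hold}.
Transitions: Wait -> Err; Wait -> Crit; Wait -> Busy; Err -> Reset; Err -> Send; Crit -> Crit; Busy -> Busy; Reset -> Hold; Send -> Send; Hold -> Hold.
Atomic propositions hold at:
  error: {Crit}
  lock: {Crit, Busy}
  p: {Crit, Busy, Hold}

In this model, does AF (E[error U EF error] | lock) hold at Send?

No

EF error: least fixpoint, start Z0 = {Crit}, add states with some successor in Z. Z1 = {Wait, Crit}; fixed.
Sat(EF error) = {Wait, Crit}
E[error U EF error]: least fixpoint, start Z0 = Sat(EF error) = {Wait, Crit}, add states in Sat(error) with some successor in Z. Already a fixed point.
Sat(E[error U EF error]) = {Wait, Crit}
Sat(E[error U EF error] | lock) = {Wait, Crit, Busy}
AF (E[error U EF error] | lock): least fixpoint, start Z0 = {Wait, Crit, Busy}, add states with every successor in Z. Already a fixed point.
Sat(AF (E[error U EF error] | lock)) = {Wait, Crit, Busy}
Send ∉ Sat(AF (E[error U EF error] | lock)) = {Wait, Crit, Busy}, so the formula does not hold at Send.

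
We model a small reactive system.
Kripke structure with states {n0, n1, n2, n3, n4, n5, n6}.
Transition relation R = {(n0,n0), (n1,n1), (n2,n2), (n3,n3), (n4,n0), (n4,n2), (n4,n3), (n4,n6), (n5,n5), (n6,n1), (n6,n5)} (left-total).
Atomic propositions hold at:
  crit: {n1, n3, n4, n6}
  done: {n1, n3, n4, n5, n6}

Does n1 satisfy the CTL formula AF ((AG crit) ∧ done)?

Yes

AG crit: greatest fixpoint, start Z0 = {n1, n3, n4, n6}, keep only states in Sat with every successor in Z. Z1 = {n1, n3}; fixed.
Sat(AG crit) = {n1, n3}
Sat((AG crit) ∧ done) = {n1, n3}
AF ((AG crit) ∧ done): least fixpoint, start Z0 = {n1, n3}, add states with every successor in Z. Already a fixed point.
Sat(AF ((AG crit) ∧ done)) = {n1, n3}
n1 ∈ Sat(AF ((AG crit) ∧ done)) = {n1, n3}, so the formula holds at n1.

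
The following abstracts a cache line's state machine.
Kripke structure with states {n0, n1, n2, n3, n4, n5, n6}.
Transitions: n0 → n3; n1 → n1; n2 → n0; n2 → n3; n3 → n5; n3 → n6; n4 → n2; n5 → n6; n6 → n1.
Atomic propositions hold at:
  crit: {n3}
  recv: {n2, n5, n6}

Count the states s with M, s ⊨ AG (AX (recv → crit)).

2

Sat(recv → crit) = {n0, n1, n3, n4}
Sat(AX (recv → crit)) = {s : every successor in {n0, n1, n3, n4}} = {n0, n1, n2, n6}
AG (AX (recv → crit)): greatest fixpoint, start Z0 = {n0, n1, n2, n6}, keep only states in Sat with every successor in Z. Z1 = {n1, n6}; fixed.
Sat(AG (AX (recv → crit))) = {n1, n6}
|Sat(AG (AX (recv → crit)))| = |{n1, n6}| = 2.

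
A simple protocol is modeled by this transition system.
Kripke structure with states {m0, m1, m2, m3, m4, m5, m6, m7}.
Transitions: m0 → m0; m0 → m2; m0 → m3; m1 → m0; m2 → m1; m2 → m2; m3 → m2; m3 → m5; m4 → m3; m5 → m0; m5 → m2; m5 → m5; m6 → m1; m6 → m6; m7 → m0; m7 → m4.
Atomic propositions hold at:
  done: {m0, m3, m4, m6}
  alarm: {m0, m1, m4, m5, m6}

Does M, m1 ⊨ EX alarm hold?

Yes

Sat(EX alarm) = {s : some successor in {m0, m1, m4, m5, m6}} = {m0, m1, m2, m3, m5, m6, m7}
m1 ∈ Sat(EX alarm) = {m0, m1, m2, m3, m5, m6, m7}, so the formula holds at m1.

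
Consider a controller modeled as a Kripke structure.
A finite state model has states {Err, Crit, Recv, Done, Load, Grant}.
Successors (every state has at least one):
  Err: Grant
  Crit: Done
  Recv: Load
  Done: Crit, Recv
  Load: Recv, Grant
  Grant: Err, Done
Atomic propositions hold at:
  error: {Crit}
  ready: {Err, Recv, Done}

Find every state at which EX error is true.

{Done}

Sat(EX error) = {s : some successor in {Crit}} = {Done}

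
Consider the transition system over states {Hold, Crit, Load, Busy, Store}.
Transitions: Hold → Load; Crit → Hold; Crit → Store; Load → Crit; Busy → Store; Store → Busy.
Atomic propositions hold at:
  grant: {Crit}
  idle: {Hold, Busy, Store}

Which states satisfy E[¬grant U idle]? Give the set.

Sat(¬grant) = {Hold, Load, Busy, Store}
E[¬grant U idle]: least fixpoint, start Z0 = Sat(idle) = {Hold, Busy, Store}, add states in Sat(¬grant) with some successor in Z. Already a fixed point.
Sat(E[¬grant U idle]) = {Hold, Busy, Store}

{Hold, Busy, Store}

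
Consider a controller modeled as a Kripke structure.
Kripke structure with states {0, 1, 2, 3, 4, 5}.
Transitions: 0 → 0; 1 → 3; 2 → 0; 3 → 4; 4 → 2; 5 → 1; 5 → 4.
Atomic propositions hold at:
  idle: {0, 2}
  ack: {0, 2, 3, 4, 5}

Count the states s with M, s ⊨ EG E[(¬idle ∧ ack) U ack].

5

Sat(¬idle) = {1, 3, 4, 5}
Sat(¬idle ∧ ack) = {3, 4, 5}
E[(¬idle ∧ ack) U ack]: least fixpoint, start Z0 = Sat(ack) = {0, 2, 3, 4, 5}, add states in Sat(¬idle ∧ ack) with some successor in Z. Already a fixed point.
Sat(E[(¬idle ∧ ack) U ack]) = {0, 2, 3, 4, 5}
EG E[(¬idle ∧ ack) U ack]: greatest fixpoint, start Z0 = {0, 2, 3, 4, 5}, keep only states in Sat with some successor in Z. Already a fixed point.
Sat(EG E[(¬idle ∧ ack) U ack]) = {0, 2, 3, 4, 5}
|Sat(EG E[(¬idle ∧ ack) U ack])| = |{0, 2, 3, 4, 5}| = 5.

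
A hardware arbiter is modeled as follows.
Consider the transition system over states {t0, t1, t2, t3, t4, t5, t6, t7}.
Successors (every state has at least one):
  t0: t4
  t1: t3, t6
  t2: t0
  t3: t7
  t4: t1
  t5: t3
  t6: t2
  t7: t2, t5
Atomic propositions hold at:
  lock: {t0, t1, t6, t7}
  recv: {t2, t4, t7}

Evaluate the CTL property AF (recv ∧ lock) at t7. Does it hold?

Sat(recv ∧ lock) = {t7}
AF (recv ∧ lock): least fixpoint, start Z0 = {t7}, add states with every successor in Z. Z1 = {t3, t7}; Z2 = {t3, t5, t7}; fixed.
Sat(AF (recv ∧ lock)) = {t3, t5, t7}
t7 ∈ Sat(AF (recv ∧ lock)) = {t3, t5, t7}, so the formula holds at t7.

Yes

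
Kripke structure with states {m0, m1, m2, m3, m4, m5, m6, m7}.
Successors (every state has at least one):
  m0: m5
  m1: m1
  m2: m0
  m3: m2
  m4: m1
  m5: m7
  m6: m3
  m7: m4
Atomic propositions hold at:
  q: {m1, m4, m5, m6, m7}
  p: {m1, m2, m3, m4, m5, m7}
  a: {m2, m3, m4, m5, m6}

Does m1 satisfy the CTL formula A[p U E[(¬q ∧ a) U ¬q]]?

No

Sat(¬q) = {m0, m2, m3}
Sat(¬q ∧ a) = {m2, m3}
E[(¬q ∧ a) U ¬q]: least fixpoint, start Z0 = Sat(¬q) = {m0, m2, m3}, add states in Sat(¬q ∧ a) with some successor in Z. Already a fixed point.
Sat(E[(¬q ∧ a) U ¬q]) = {m0, m2, m3}
A[p U E[(¬q ∧ a) U ¬q]]: least fixpoint, start Z0 = Sat(E[(¬q ∧ a) U ¬q]) = {m0, m2, m3}, add states in Sat(p) with every successor in Z. Already a fixed point.
Sat(A[p U E[(¬q ∧ a) U ¬q]]) = {m0, m2, m3}
m1 ∉ Sat(A[p U E[(¬q ∧ a) U ¬q]]) = {m0, m2, m3}, so the formula does not hold at m1.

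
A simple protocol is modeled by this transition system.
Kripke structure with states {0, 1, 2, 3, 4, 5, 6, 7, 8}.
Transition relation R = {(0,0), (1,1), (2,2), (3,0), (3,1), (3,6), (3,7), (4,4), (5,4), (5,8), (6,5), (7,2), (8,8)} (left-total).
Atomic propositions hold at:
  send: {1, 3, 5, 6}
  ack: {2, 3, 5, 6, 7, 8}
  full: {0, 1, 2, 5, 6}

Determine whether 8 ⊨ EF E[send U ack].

Yes

E[send U ack]: least fixpoint, start Z0 = Sat(ack) = {2, 3, 5, 6, 7, 8}, add states in Sat(send) with some successor in Z. Already a fixed point.
Sat(E[send U ack]) = {2, 3, 5, 6, 7, 8}
EF E[send U ack]: least fixpoint, start Z0 = {2, 3, 5, 6, 7, 8}, add states with some successor in Z. Already a fixed point.
Sat(EF E[send U ack]) = {2, 3, 5, 6, 7, 8}
8 ∈ Sat(EF E[send U ack]) = {2, 3, 5, 6, 7, 8}, so the formula holds at 8.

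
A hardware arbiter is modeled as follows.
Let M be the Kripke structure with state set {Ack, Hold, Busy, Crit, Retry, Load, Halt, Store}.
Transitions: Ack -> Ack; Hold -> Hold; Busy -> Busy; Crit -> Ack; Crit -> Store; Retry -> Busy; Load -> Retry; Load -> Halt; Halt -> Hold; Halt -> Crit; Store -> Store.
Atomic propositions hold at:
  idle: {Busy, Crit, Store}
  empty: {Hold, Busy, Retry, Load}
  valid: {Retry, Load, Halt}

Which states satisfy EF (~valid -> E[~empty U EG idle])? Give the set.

{Busy, Crit, Retry, Load, Halt, Store}

Sat(~valid) = {Ack, Hold, Busy, Crit, Store}
Sat(~empty) = {Ack, Crit, Halt, Store}
EG idle: greatest fixpoint, start Z0 = {Busy, Crit, Store}, keep only states in Sat with some successor in Z. Already a fixed point.
Sat(EG idle) = {Busy, Crit, Store}
E[~empty U EG idle]: least fixpoint, start Z0 = Sat(EG idle) = {Busy, Crit, Store}, add states in Sat(~empty) with some successor in Z. Z1 = {Busy, Crit, Halt, Store}; fixed.
Sat(E[~empty U EG idle]) = {Busy, Crit, Halt, Store}
Sat(~valid -> E[~empty U EG idle]) = {Busy, Crit, Retry, Load, Halt, Store}
EF (~valid -> E[~empty U EG idle]): least fixpoint, start Z0 = {Busy, Crit, Retry, Load, Halt, Store}, add states with some successor in Z. Already a fixed point.
Sat(EF (~valid -> E[~empty U EG idle])) = {Busy, Crit, Retry, Load, Halt, Store}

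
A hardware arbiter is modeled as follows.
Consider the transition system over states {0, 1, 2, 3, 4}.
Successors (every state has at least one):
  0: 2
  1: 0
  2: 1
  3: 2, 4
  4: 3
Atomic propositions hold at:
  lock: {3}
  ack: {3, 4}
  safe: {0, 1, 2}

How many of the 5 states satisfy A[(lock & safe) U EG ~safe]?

Sat(lock & safe) = ∅
Sat(~safe) = {3, 4}
EG ~safe: greatest fixpoint, start Z0 = {3, 4}, keep only states in Sat with some successor in Z. Already a fixed point.
Sat(EG ~safe) = {3, 4}
A[(lock & safe) U EG ~safe]: least fixpoint, start Z0 = Sat(EG ~safe) = {3, 4}, add states in Sat(lock & safe) with every successor in Z. Already a fixed point.
Sat(A[(lock & safe) U EG ~safe]) = {3, 4}
|Sat(A[(lock & safe) U EG ~safe])| = |{3, 4}| = 2.

2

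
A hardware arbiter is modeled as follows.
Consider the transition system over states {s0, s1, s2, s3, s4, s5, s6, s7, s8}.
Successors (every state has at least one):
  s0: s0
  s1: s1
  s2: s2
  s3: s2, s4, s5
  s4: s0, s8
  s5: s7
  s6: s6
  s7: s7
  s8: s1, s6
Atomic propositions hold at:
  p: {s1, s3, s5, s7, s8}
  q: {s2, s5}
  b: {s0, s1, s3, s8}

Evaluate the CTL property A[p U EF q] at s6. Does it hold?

EF q: least fixpoint, start Z0 = {s2, s5}, add states with some successor in Z. Z1 = {s2, s3, s5}; fixed.
Sat(EF q) = {s2, s3, s5}
A[p U EF q]: least fixpoint, start Z0 = Sat(EF q) = {s2, s3, s5}, add states in Sat(p) with every successor in Z. Already a fixed point.
Sat(A[p U EF q]) = {s2, s3, s5}
s6 ∉ Sat(A[p U EF q]) = {s2, s3, s5}, so the formula does not hold at s6.

No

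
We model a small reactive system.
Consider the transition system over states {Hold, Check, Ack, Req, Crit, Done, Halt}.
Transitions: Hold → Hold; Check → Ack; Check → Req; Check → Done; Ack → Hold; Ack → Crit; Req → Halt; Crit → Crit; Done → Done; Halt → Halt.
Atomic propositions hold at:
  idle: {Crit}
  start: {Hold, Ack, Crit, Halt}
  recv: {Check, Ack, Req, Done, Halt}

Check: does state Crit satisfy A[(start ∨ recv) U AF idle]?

Yes

Sat(start ∨ recv) = {Hold, Check, Ack, Req, Crit, Done, Halt}
AF idle: least fixpoint, start Z0 = {Crit}, add states with every successor in Z. Already a fixed point.
Sat(AF idle) = {Crit}
A[(start ∨ recv) U AF idle]: least fixpoint, start Z0 = Sat(AF idle) = {Crit}, add states in Sat(start ∨ recv) with every successor in Z. Already a fixed point.
Sat(A[(start ∨ recv) U AF idle]) = {Crit}
Crit ∈ Sat(A[(start ∨ recv) U AF idle]) = {Crit}, so the formula holds at Crit.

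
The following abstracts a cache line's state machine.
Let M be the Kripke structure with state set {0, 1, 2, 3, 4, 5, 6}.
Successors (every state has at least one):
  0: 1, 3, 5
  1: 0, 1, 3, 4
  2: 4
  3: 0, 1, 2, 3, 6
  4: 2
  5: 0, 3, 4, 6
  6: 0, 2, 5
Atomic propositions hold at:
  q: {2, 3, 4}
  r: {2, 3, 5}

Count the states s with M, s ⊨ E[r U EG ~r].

5

Sat(~r) = {0, 1, 4, 6}
EG ~r: greatest fixpoint, start Z0 = {0, 1, 4, 6}, keep only states in Sat with some successor in Z. Z1 = {0, 1, 6}; fixed.
Sat(EG ~r) = {0, 1, 6}
E[r U EG ~r]: least fixpoint, start Z0 = Sat(EG ~r) = {0, 1, 6}, add states in Sat(r) with some successor in Z. Z1 = {0, 1, 3, 5, 6}; fixed.
Sat(E[r U EG ~r]) = {0, 1, 3, 5, 6}
|Sat(E[r U EG ~r])| = |{0, 1, 3, 5, 6}| = 5.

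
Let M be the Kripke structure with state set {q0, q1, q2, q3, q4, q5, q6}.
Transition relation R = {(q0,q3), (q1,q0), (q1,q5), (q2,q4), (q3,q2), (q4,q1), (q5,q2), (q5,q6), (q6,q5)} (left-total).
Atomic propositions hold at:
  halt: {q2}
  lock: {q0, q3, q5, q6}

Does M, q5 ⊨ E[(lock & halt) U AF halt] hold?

Sat(lock & halt) = ∅
AF halt: least fixpoint, start Z0 = {q2}, add states with every successor in Z. Z1 = {q2, q3}; Z2 = {q0, q2, q3}; fixed.
Sat(AF halt) = {q0, q2, q3}
E[(lock & halt) U AF halt]: least fixpoint, start Z0 = Sat(AF halt) = {q0, q2, q3}, add states in Sat(lock & halt) with some successor in Z. Already a fixed point.
Sat(E[(lock & halt) U AF halt]) = {q0, q2, q3}
q5 ∉ Sat(E[(lock & halt) U AF halt]) = {q0, q2, q3}, so the formula does not hold at q5.

No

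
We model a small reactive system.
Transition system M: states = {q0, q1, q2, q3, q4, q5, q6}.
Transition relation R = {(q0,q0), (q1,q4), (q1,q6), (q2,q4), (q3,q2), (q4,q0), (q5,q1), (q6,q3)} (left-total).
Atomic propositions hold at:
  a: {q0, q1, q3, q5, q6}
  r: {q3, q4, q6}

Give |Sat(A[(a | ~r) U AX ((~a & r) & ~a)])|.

3

Sat(~r) = {q0, q1, q2, q5}
Sat(a | ~r) = {q0, q1, q2, q3, q5, q6}
Sat(~a) = {q2, q4}
Sat(~a & r) = {q4}
Sat((~a & r) & ~a) = {q4}
Sat(AX ((~a & r) & ~a)) = {s : every successor in {q4}} = {q2}
A[(a | ~r) U AX ((~a & r) & ~a)]: least fixpoint, start Z0 = Sat(AX ((~a & r) & ~a)) = {q2}, add states in Sat(a | ~r) with every successor in Z. Z1 = {q2, q3}; Z2 = {q2, q3, q6}; fixed.
Sat(A[(a | ~r) U AX ((~a & r) & ~a)]) = {q2, q3, q6}
|Sat(A[(a | ~r) U AX ((~a & r) & ~a)])| = |{q2, q3, q6}| = 3.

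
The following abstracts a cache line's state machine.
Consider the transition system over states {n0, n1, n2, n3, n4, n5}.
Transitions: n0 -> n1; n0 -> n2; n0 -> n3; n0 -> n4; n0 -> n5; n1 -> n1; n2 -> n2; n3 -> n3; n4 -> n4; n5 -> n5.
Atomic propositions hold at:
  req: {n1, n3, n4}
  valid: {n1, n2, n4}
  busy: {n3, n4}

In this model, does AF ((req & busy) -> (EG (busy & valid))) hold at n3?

No

Sat(req & busy) = {n3, n4}
Sat(busy & valid) = {n4}
EG (busy & valid): greatest fixpoint, start Z0 = {n4}, keep only states in Sat with some successor in Z. Already a fixed point.
Sat(EG (busy & valid)) = {n4}
Sat((req & busy) -> (EG (busy & valid))) = {n0, n1, n2, n4, n5}
AF ((req & busy) -> (EG (busy & valid))): least fixpoint, start Z0 = {n0, n1, n2, n4, n5}, add states with every successor in Z. Already a fixed point.
Sat(AF ((req & busy) -> (EG (busy & valid)))) = {n0, n1, n2, n4, n5}
n3 ∉ Sat(AF ((req & busy) -> (EG (busy & valid)))) = {n0, n1, n2, n4, n5}, so the formula does not hold at n3.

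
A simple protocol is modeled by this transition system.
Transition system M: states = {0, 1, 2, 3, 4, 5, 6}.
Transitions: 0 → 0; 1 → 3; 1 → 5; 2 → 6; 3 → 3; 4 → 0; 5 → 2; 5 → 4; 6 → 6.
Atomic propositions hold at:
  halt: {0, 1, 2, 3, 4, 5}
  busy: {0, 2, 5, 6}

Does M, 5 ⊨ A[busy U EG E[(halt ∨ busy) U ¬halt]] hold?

Sat(halt ∨ busy) = {0, 1, 2, 3, 4, 5, 6}
Sat(¬halt) = {6}
E[(halt ∨ busy) U ¬halt]: least fixpoint, start Z0 = Sat(¬halt) = {6}, add states in Sat(halt ∨ busy) with some successor in Z. Z1 = {2, 6}; Z2 = {2, 5, 6}; Z3 = {1, 2, 5, 6}; fixed.
Sat(E[(halt ∨ busy) U ¬halt]) = {1, 2, 5, 6}
EG E[(halt ∨ busy) U ¬halt]: greatest fixpoint, start Z0 = {1, 2, 5, 6}, keep only states in Sat with some successor in Z. Already a fixed point.
Sat(EG E[(halt ∨ busy) U ¬halt]) = {1, 2, 5, 6}
A[busy U EG E[(halt ∨ busy) U ¬halt]]: least fixpoint, start Z0 = Sat(EG E[(halt ∨ busy) U ¬halt]) = {1, 2, 5, 6}, add states in Sat(busy) with every successor in Z. Already a fixed point.
Sat(A[busy U EG E[(halt ∨ busy) U ¬halt]]) = {1, 2, 5, 6}
5 ∈ Sat(A[busy U EG E[(halt ∨ busy) U ¬halt]]) = {1, 2, 5, 6}, so the formula holds at 5.

Yes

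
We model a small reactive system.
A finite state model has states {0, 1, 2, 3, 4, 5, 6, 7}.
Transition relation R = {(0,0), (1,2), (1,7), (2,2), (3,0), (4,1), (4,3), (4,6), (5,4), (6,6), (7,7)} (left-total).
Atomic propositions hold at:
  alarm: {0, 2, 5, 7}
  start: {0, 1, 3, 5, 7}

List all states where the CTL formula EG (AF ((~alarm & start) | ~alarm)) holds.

Sat(~alarm) = {1, 3, 4, 6}
Sat(~alarm & start) = {1, 3}
Sat((~alarm & start) | ~alarm) = {1, 3, 4, 6}
AF ((~alarm & start) | ~alarm): least fixpoint, start Z0 = {1, 3, 4, 6}, add states with every successor in Z. Z1 = {1, 3, 4, 5, 6}; fixed.
Sat(AF ((~alarm & start) | ~alarm)) = {1, 3, 4, 5, 6}
EG (AF ((~alarm & start) | ~alarm)): greatest fixpoint, start Z0 = {1, 3, 4, 5, 6}, keep only states in Sat with some successor in Z. Z1 = {4, 5, 6}; fixed.
Sat(EG (AF ((~alarm & start) | ~alarm))) = {4, 5, 6}

{4, 5, 6}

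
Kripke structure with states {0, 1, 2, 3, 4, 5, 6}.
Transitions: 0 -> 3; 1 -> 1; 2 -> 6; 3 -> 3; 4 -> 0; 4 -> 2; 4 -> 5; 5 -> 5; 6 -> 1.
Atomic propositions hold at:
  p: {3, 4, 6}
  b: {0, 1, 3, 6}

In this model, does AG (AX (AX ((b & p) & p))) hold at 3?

Yes

Sat(b & p) = {3, 6}
Sat((b & p) & p) = {3, 6}
Sat(AX ((b & p) & p)) = {s : every successor in {3, 6}} = {0, 2, 3}
Sat(AX (AX ((b & p) & p))) = {s : every successor in {0, 2, 3}} = {0, 3}
AG (AX (AX ((b & p) & p))): greatest fixpoint, start Z0 = {0, 3}, keep only states in Sat with every successor in Z. Already a fixed point.
Sat(AG (AX (AX ((b & p) & p)))) = {0, 3}
3 ∈ Sat(AG (AX (AX ((b & p) & p)))) = {0, 3}, so the formula holds at 3.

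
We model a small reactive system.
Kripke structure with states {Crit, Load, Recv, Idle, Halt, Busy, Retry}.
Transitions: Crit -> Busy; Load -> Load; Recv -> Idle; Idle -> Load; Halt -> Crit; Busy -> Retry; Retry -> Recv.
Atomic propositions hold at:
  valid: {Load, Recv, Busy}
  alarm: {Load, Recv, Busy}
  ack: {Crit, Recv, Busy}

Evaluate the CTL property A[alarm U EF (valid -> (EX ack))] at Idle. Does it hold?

Yes

Sat(EX ack) = {s : some successor in {Crit, Recv, Busy}} = {Crit, Halt, Retry}
Sat(valid -> (EX ack)) = {Crit, Idle, Halt, Retry}
EF (valid -> (EX ack)): least fixpoint, start Z0 = {Crit, Idle, Halt, Retry}, add states with some successor in Z. Z1 = {Crit, Recv, Idle, Halt, Busy, Retry}; fixed.
Sat(EF (valid -> (EX ack))) = {Crit, Recv, Idle, Halt, Busy, Retry}
A[alarm U EF (valid -> (EX ack))]: least fixpoint, start Z0 = Sat(EF (valid -> (EX ack))) = {Crit, Recv, Idle, Halt, Busy, Retry}, add states in Sat(alarm) with every successor in Z. Already a fixed point.
Sat(A[alarm U EF (valid -> (EX ack))]) = {Crit, Recv, Idle, Halt, Busy, Retry}
Idle ∈ Sat(A[alarm U EF (valid -> (EX ack))]) = {Crit, Recv, Idle, Halt, Busy, Retry}, so the formula holds at Idle.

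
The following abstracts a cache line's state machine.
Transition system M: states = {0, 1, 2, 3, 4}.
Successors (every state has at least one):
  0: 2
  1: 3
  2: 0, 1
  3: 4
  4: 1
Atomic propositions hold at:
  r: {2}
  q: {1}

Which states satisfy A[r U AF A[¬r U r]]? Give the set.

{0, 2}

Sat(¬r) = {0, 1, 3, 4}
A[¬r U r]: least fixpoint, start Z0 = Sat(r) = {2}, add states in Sat(¬r) with every successor in Z. Z1 = {0, 2}; fixed.
Sat(A[¬r U r]) = {0, 2}
AF A[¬r U r]: least fixpoint, start Z0 = {0, 2}, add states with every successor in Z. Already a fixed point.
Sat(AF A[¬r U r]) = {0, 2}
A[r U AF A[¬r U r]]: least fixpoint, start Z0 = Sat(AF A[¬r U r]) = {0, 2}, add states in Sat(r) with every successor in Z. Already a fixed point.
Sat(A[r U AF A[¬r U r]]) = {0, 2}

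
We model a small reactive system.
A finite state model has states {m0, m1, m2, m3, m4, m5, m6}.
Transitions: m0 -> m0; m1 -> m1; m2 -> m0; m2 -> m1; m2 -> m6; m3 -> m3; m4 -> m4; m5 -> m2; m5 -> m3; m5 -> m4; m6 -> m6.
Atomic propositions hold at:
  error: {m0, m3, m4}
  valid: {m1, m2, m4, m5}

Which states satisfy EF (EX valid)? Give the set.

Sat(EX valid) = {s : some successor in {m1, m2, m4, m5}} = {m1, m2, m4, m5}
EF (EX valid): least fixpoint, start Z0 = {m1, m2, m4, m5}, add states with some successor in Z. Already a fixed point.
Sat(EF (EX valid)) = {m1, m2, m4, m5}

{m1, m2, m4, m5}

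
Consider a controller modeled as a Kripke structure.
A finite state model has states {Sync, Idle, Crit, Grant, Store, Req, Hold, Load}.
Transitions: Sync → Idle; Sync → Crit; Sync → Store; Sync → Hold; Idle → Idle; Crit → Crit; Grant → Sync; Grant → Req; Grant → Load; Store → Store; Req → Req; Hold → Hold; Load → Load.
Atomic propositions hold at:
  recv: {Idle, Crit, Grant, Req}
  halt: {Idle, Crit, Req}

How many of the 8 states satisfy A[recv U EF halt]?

EF halt: least fixpoint, start Z0 = {Idle, Crit, Req}, add states with some successor in Z. Z1 = {Sync, Idle, Crit, Grant, Req}; fixed.
Sat(EF halt) = {Sync, Idle, Crit, Grant, Req}
A[recv U EF halt]: least fixpoint, start Z0 = Sat(EF halt) = {Sync, Idle, Crit, Grant, Req}, add states in Sat(recv) with every successor in Z. Already a fixed point.
Sat(A[recv U EF halt]) = {Sync, Idle, Crit, Grant, Req}
|Sat(A[recv U EF halt])| = |{Sync, Idle, Crit, Grant, Req}| = 5.

5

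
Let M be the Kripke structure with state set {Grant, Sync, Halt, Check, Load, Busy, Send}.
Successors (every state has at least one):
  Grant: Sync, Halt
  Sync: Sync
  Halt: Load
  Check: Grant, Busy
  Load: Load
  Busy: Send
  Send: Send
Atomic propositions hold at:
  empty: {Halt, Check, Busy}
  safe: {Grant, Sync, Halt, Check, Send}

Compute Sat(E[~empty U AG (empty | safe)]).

{Grant, Sync, Busy, Send}

Sat(~empty) = {Grant, Sync, Load, Send}
Sat(empty | safe) = {Grant, Sync, Halt, Check, Busy, Send}
AG (empty | safe): greatest fixpoint, start Z0 = {Grant, Sync, Halt, Check, Busy, Send}, keep only states in Sat with every successor in Z. Z1 = {Grant, Sync, Check, Busy, Send}; Z2 = {Sync, Check, Busy, Send}; Z3 = {Sync, Busy, Send}; fixed.
Sat(AG (empty | safe)) = {Sync, Busy, Send}
E[~empty U AG (empty | safe)]: least fixpoint, start Z0 = Sat(AG (empty | safe)) = {Sync, Busy, Send}, add states in Sat(~empty) with some successor in Z. Z1 = {Grant, Sync, Busy, Send}; fixed.
Sat(E[~empty U AG (empty | safe)]) = {Grant, Sync, Busy, Send}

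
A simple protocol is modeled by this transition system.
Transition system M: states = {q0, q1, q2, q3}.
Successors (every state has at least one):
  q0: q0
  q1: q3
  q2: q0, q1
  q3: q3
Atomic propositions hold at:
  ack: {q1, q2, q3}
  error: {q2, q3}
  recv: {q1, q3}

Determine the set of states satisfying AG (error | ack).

Sat(error | ack) = {q1, q2, q3}
AG (error | ack): greatest fixpoint, start Z0 = {q1, q2, q3}, keep only states in Sat with every successor in Z. Z1 = {q1, q3}; fixed.
Sat(AG (error | ack)) = {q1, q3}

{q1, q3}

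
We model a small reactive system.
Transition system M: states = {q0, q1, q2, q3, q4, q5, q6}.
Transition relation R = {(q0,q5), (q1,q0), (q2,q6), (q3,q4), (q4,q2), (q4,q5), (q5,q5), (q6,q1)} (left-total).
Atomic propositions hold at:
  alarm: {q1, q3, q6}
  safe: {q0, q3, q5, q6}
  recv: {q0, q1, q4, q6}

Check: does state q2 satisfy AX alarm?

Yes

Sat(AX alarm) = {s : every successor in {q1, q3, q6}} = {q2, q6}
q2 ∈ Sat(AX alarm) = {q2, q6}, so the formula holds at q2.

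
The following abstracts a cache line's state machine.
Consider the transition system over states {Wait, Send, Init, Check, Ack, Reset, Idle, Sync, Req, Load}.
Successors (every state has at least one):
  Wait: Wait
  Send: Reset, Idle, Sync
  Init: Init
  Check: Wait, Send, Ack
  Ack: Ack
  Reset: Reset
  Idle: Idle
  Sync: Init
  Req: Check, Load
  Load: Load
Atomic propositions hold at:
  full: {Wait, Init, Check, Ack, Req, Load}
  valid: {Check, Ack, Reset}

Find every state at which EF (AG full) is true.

{Wait, Send, Init, Check, Ack, Sync, Req, Load}

AG full: greatest fixpoint, start Z0 = {Wait, Init, Check, Ack, Req, Load}, keep only states in Sat with every successor in Z. Z1 = {Wait, Init, Ack, Req, Load}; Z2 = {Wait, Init, Ack, Load}; fixed.
Sat(AG full) = {Wait, Init, Ack, Load}
EF (AG full): least fixpoint, start Z0 = {Wait, Init, Ack, Load}, add states with some successor in Z. Z1 = {Wait, Init, Check, Ack, Sync, Req, Load}; Z2 = {Wait, Send, Init, Check, Ack, Sync, Req, Load}; fixed.
Sat(EF (AG full)) = {Wait, Send, Init, Check, Ack, Sync, Req, Load}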